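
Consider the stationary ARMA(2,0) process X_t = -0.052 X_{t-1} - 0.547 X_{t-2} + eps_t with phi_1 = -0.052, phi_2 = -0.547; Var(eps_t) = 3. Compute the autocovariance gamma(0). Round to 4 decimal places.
\gamma(0) = 4.2857

Multiply the model equation by X_{t-k} and take expectations. With theta_0 = psi_0 = 1 and psi_j the MA(infinity) weights, this gives
  gamma(k) - sum_i phi_i gamma(k-i) = c_k,
  c_k = sigma^2 * sum_{j=k..q} theta_j psi_{j-k}   (c_k = 0 for k > q),
using gamma(-m) = gamma(m).
Pure AR (q = 0): c_0 = sigma^2 = 3, c_k = 0 for k >= 1.
Equations for k = 0, 1, 2 (AR order 2, c_2 = 0):
  (E0) gamma(0) = phi_1 gamma(1) + phi_2 gamma(2) + c_0
  (E1) gamma(1) = phi_1 gamma(0) + phi_2 gamma(1) + c_1
  (E2) gamma(2) = phi_1 gamma(1) + phi_2 gamma(0)
From (E1): gamma(1) = A gamma(0) + B with
  A = phi_1 / (1 - phi_2) = -0.052 / 1.547 = -0.033613,   B = c_1 / (1 - phi_2) = 0 / 1.547 = 0.
Insert (E2) into (E0): gamma(0) (1 - phi_2^2) = phi_1 (1 + phi_2) gamma(1) + c_0.
  phi_1 (1 + phi_2) = (-0.052)(0.453) = -0.023556,   1 - phi_2^2 = 0.700791.
Replace gamma(1) by A gamma(0) + B and collect gamma(0):
  gamma(0) [0.700791 - (-0.023556)(-0.033613)] = c_0 = 3
  gamma(0) * 0.699999 = 3
  gamma(0) = 3 / 0.699999 = 4.285719.
Therefore gamma(0) = 4.2857 (to 4 decimal places).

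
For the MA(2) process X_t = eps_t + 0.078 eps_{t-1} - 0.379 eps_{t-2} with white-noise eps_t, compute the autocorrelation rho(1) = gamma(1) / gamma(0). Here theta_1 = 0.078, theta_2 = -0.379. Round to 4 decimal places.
\rho(1) = 0.0421

For an MA(q) process with theta_0 = 1, the autocovariance is
  gamma(k) = sigma^2 * sum_{i=0..q-k} theta_i * theta_{i+k},
and rho(k) = gamma(k) / gamma(0). Sigma^2 cancels.
  numerator   = (1)*(0.078) + (0.078)*(-0.379) = 0.048438.
  denominator = (1)^2 + (0.078)^2 + (-0.379)^2 = 1.149725.
  rho(1) = 0.048438 / 1.149725 = 0.0421.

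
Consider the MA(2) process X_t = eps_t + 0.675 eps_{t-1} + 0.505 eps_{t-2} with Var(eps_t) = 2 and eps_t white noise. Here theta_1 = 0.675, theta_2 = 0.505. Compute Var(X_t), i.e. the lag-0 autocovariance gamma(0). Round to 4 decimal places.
\gamma(0) = 3.4213

For an MA(q) process X_t = eps_t + sum_i theta_i eps_{t-i} with
Var(eps_t) = sigma^2, the variance is
  gamma(0) = sigma^2 * (1 + sum_i theta_i^2).
  sum_i theta_i^2 = (0.675)^2 + (0.505)^2 = 0.455625 + 0.255025 = 0.71065.
  gamma(0) = 2 * (1 + 0.71065) = 2 * 1.71065 = 3.4213.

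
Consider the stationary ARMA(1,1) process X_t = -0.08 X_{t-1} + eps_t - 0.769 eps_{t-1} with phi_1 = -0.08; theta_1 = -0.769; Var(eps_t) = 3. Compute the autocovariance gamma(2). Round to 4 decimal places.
\gamma(2) = 0.2177

Multiply the model equation by X_{t-k} and take expectations. With theta_0 = psi_0 = 1 and psi_j the MA(infinity) weights, this gives
  gamma(k) - sum_i phi_i gamma(k-i) = c_k,
  c_k = sigma^2 * sum_{j=k..q} theta_j psi_{j-k}   (c_k = 0 for k > q),
using gamma(-m) = gamma(m).
psi-weights needed (psi_j = theta_j + sum_i phi_i psi_{j-i}):
  psi_1 = theta_1 + phi_1 = -0.769 + (-0.08) = -0.849
Right-hand sides:
  c_0 = sigma^2 (1 + theta_1 psi_1) = 3 * (1 + (-0.769)(-0.849)) = 3 * 1.652881 = 4.958643
  c_1 = sigma^2 theta_1 = 3 * (-0.769) = -2.307
  c_2 = 0
Equations for k = 0 and k = 1 (AR order 1):
  gamma(0) = phi_1 gamma(1) + c_0
  gamma(1) = phi_1 gamma(0) + c_1
Substituting the second into the first: gamma(0) (1 - phi_1^2) = c_0 + phi_1 c_1, so
  gamma(0) = (c_0 + phi_1 c_1) / (1 - phi_1^2) = (4.958643 + (-0.08)(-2.307)) / (1 - (-0.08)^2) = 5.143203 / 0.9936 = 5.176332.
  gamma(1) = phi_1 gamma(0) + c_1 = (-0.08)(5.176332) + (-2.307) = -2.721107.
For k = 2 (> q): gamma(2) = phi_1 gamma(1) = (-0.08)(-2.721107) = 0.217689.
Therefore gamma(2) = 0.2177 (to 4 decimal places).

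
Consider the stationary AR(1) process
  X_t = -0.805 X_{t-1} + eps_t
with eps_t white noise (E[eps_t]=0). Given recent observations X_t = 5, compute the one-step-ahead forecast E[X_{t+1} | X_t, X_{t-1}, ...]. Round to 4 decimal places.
E[X_{t+1} \mid \mathcal F_t] = -4.0250

For an AR(p) model X_t = c + sum_i phi_i X_{t-i} + eps_t, the
one-step-ahead conditional mean is
  E[X_{t+1} | X_t, ...] = c + sum_i phi_i X_{t+1-i}.
Substitute known values:
  E[X_{t+1} | ...] = (-0.805) * (5)
                   = -4.0250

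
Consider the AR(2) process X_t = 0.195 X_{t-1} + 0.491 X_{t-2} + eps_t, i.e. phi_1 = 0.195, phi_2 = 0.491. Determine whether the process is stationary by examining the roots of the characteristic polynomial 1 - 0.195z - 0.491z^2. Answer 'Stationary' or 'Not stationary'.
\text{Stationary}

The AR(p) characteristic polynomial is P(z) = 1 - 0.195z - 0.491z^2.
Stationarity requires all roots to lie outside the unit circle, i.e. |z| > 1 for every root.
Set 1 + (-0.195) z + (-0.491) z^2 = 0, i.e. a z^2 + b z + c = 0 with a = -0.491, b = -0.195, c = 1.
Discriminant D = b^2 - 4ac = (-0.195)^2 - 4*(-0.491)*1 = 0.038025 - (-1.964) = 2.002025.
D >= 0, so the roots are real: z = (-b +/- sqrt(D)) / (2a) = (0.195 +/- 1.414929) / (-0.982).
  z_1 = (0.195 + 1.414929) / (-0.982) = -1.6394,   |z_1| = 1.6394.
  z_2 = (0.195 - 1.414929) / (-0.982) = 1.2423,   |z_2| = 1.2423.
Moduli of all roots: 1.6394, 1.2423.
All moduli strictly greater than 1? Yes.
Verdict: Stationary.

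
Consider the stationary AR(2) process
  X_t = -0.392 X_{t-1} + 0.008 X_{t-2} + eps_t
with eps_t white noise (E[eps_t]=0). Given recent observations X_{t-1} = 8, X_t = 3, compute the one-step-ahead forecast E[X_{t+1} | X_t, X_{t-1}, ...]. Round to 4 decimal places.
E[X_{t+1} \mid \mathcal F_t] = -1.1120

For an AR(p) model X_t = c + sum_i phi_i X_{t-i} + eps_t, the
one-step-ahead conditional mean is
  E[X_{t+1} | X_t, ...] = c + sum_i phi_i X_{t+1-i}.
Substitute known values:
  E[X_{t+1} | ...] = (-0.392) * (3) + (0.008) * (8)
                   = -1.1120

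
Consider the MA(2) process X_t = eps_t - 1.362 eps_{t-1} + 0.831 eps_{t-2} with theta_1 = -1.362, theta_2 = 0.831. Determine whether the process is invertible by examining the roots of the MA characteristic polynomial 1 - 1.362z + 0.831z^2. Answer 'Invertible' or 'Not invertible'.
\text{Invertible}

The MA(q) characteristic polynomial is P(z) = 1 - 1.362z + 0.831z^2.
Invertibility requires all roots to lie outside the unit circle, i.e. |z| > 1 for every root.
Set 1 + (-1.362) z + (0.831) z^2 = 0, i.e. a z^2 + b z + c = 0 with a = 0.831, b = -1.362, c = 1.
Discriminant D = b^2 - 4ac = (-1.362)^2 - 4*(0.831)*1 = 1.855044 - (3.324) = -1.468956.
D < 0, so the roots are the complex-conjugate pair z = (-b +/- i sqrt(-D)) / (2a) = 0.8195 +/- 0.7292i.
For a conjugate pair |z|^2 = z * conj(z) = (product of roots) = c/a = 1/(0.831) = 1.203369, so |z| = sqrt(1.203369) = 1.097 for both roots.
Moduli of all roots: 1.0970, 1.0970.
All moduli strictly greater than 1? Yes.
Verdict: Invertible.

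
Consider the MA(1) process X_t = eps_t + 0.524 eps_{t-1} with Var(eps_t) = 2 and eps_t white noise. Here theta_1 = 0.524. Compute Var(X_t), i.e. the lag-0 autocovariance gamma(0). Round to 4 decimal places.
\gamma(0) = 2.5492

For an MA(q) process X_t = eps_t + sum_i theta_i eps_{t-i} with
Var(eps_t) = sigma^2, the variance is
  gamma(0) = sigma^2 * (1 + sum_i theta_i^2).
  sum_i theta_i^2 = (0.524)^2 = 0.274576.
  gamma(0) = 2 * (1 + 0.274576) = 2 * 1.274576 = 2.549152, which rounds to 2.5492.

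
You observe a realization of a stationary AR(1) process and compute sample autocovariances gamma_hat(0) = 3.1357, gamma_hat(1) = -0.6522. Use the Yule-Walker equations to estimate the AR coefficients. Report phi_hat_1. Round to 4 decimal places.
\hat\phi_{1} = -0.2080

The Yule-Walker equations for an AR(p) process read, in matrix form,
  Gamma_p phi = r_p,   with   (Gamma_p)_{ij} = gamma(|i - j|),
                       (r_p)_i = gamma(i),   i,j = 1..p.
Substitute the sample gammas (Toeplitz matrix and right-hand side of size 1):
  Gamma_p = [[3.1357]]
  r_p     = [-0.6522]
With p = 1 this is the single equation gamma(0) phi_1 = gamma(1):
  phi_hat_1 = gamma(1) / gamma(0) = -0.6522 / 3.1357 = -0.2080.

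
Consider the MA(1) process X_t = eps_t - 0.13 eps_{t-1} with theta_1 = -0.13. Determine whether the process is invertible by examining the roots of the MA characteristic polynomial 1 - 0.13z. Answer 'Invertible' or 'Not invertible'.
\text{Invertible}

The MA(q) characteristic polynomial is P(z) = 1 - 0.13z.
Invertibility requires all roots to lie outside the unit circle, i.e. |z| > 1 for every root.
This is linear in z: 1 + (-0.13) z = 0  =>  z = -1/(-0.13) = 7.692308,  |z| = 7.692308.
Moduli of all roots: 7.6923.
All moduli strictly greater than 1? Yes.
Verdict: Invertible.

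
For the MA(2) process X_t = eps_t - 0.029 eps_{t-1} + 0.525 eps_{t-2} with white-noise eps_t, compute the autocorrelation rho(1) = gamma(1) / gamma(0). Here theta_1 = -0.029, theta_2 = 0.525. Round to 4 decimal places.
\rho(1) = -0.0346

For an MA(q) process with theta_0 = 1, the autocovariance is
  gamma(k) = sigma^2 * sum_{i=0..q-k} theta_i * theta_{i+k},
and rho(k) = gamma(k) / gamma(0). Sigma^2 cancels.
  numerator   = (1)*(-0.029) + (-0.029)*(0.525) = -0.044225.
  denominator = (1)^2 + (-0.029)^2 + (0.525)^2 = 1.276466.
  rho(1) = -0.044225 / 1.276466 = -0.0346.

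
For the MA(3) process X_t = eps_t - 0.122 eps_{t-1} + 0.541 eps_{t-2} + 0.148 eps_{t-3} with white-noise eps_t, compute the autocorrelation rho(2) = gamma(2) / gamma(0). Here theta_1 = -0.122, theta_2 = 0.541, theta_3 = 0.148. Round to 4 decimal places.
\rho(2) = 0.3933

For an MA(q) process with theta_0 = 1, the autocovariance is
  gamma(k) = sigma^2 * sum_{i=0..q-k} theta_i * theta_{i+k},
and rho(k) = gamma(k) / gamma(0). Sigma^2 cancels.
  numerator   = (1)*(0.541) + (-0.122)*(0.148) = 0.522944.
  denominator = (1)^2 + (-0.122)^2 + (0.541)^2 + (0.148)^2 = 1.329469.
  rho(2) = 0.522944 / 1.329469 = 0.3933.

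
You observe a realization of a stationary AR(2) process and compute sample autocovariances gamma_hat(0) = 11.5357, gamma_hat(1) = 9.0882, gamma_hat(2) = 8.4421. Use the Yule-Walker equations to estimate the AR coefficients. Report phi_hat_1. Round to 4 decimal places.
\hat\phi_{1} = 0.5570

The Yule-Walker equations for an AR(p) process read, in matrix form,
  Gamma_p phi = r_p,   with   (Gamma_p)_{ij} = gamma(|i - j|),
                       (r_p)_i = gamma(i),   i,j = 1..p.
Substitute the sample gammas (Toeplitz matrix and right-hand side of size 2):
  Gamma_p = [[11.5357, 9.0882], [9.0882, 11.5357]]
  r_p     = [9.0882, 8.4421]
Written out:
  11.5357 phi_1 + 9.0882 phi_2 = 9.0882
  9.0882 phi_1 + 11.5357 phi_2 = 8.4421
Solve by Cramer's rule:
  det = gamma(0)^2 - gamma(1)^2 = (11.5357)^2 - (9.0882)^2 = 133.07237449 - 82.59537924 = 50.47699525
  phi_hat_1 = [gamma(1) gamma(0) - gamma(1) gamma(2)] / det = [(9.0882)(11.5357) - (9.0882)(8.4421)] / 50.47699525 = 28.11525552 / 50.47699525 = 0.557
  phi_hat_2 = [gamma(0) gamma(2) - gamma(1)^2] / det = [(11.5357)(8.4421) - (9.0882)^2] / 50.47699525 = 14.79015373 / 50.47699525 = 0.293
So phi_hat = [0.5570, 0.2930].
Therefore phi_hat_1 = 0.5570.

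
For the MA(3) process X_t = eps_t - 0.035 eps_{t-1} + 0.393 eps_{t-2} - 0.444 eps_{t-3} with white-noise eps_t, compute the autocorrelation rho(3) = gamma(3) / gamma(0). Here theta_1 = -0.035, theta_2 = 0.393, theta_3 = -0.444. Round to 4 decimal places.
\rho(3) = -0.3282

For an MA(q) process with theta_0 = 1, the autocovariance is
  gamma(k) = sigma^2 * sum_{i=0..q-k} theta_i * theta_{i+k},
and rho(k) = gamma(k) / gamma(0). Sigma^2 cancels.
  numerator   = (1)*(-0.444) = -0.444.
  denominator = (1)^2 + (-0.035)^2 + (0.393)^2 + (-0.444)^2 = 1.35281.
  rho(3) = -0.444 / 1.35281 = -0.3282.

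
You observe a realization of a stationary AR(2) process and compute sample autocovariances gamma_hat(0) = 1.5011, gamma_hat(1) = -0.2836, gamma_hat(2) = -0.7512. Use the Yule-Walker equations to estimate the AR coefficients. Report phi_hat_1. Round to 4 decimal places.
\hat\phi_{1} = -0.2940

The Yule-Walker equations for an AR(p) process read, in matrix form,
  Gamma_p phi = r_p,   with   (Gamma_p)_{ij} = gamma(|i - j|),
                       (r_p)_i = gamma(i),   i,j = 1..p.
Substitute the sample gammas (Toeplitz matrix and right-hand side of size 2):
  Gamma_p = [[1.5011, -0.2836], [-0.2836, 1.5011]]
  r_p     = [-0.2836, -0.7512]
Written out:
  1.5011 phi_1 - 0.2836 phi_2 = -0.2836
  -0.2836 phi_1 + 1.5011 phi_2 = -0.7512
Solve by Cramer's rule:
  det = gamma(0)^2 - gamma(1)^2 = (1.5011)^2 - (-0.2836)^2 = 2.25330121 - 0.08042896 = 2.17287225
  phi_hat_1 = [gamma(1) gamma(0) - gamma(1) gamma(2)] / det = [(-0.2836)(1.5011) - (-0.2836)(-0.7512)] / 2.17287225 = -0.63875228 / 2.17287225 = -0.294
  phi_hat_2 = [gamma(0) gamma(2) - gamma(1)^2] / det = [(1.5011)(-0.7512) - (-0.2836)^2] / 2.17287225 = -1.20805528 / 2.17287225 = -0.556
So phi_hat = [-0.2940, -0.5560].
Therefore phi_hat_1 = -0.2940.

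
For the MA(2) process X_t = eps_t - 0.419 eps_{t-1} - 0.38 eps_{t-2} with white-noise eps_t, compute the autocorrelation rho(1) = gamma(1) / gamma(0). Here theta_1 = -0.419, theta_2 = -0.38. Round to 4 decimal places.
\rho(1) = -0.1968

For an MA(q) process with theta_0 = 1, the autocovariance is
  gamma(k) = sigma^2 * sum_{i=0..q-k} theta_i * theta_{i+k},
and rho(k) = gamma(k) / gamma(0). Sigma^2 cancels.
  numerator   = (1)*(-0.419) + (-0.419)*(-0.38) = -0.25978.
  denominator = (1)^2 + (-0.419)^2 + (-0.38)^2 = 1.319961.
  rho(1) = -0.25978 / 1.319961 = -0.1968.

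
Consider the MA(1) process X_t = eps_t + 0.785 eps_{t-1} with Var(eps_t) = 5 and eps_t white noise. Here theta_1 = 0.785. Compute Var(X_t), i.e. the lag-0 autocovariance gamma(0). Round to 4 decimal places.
\gamma(0) = 8.0811

For an MA(q) process X_t = eps_t + sum_i theta_i eps_{t-i} with
Var(eps_t) = sigma^2, the variance is
  gamma(0) = sigma^2 * (1 + sum_i theta_i^2).
  sum_i theta_i^2 = (0.785)^2 = 0.616225.
  gamma(0) = 5 * (1 + 0.616225) = 5 * 1.616225 = 8.081125, which rounds to 8.0811.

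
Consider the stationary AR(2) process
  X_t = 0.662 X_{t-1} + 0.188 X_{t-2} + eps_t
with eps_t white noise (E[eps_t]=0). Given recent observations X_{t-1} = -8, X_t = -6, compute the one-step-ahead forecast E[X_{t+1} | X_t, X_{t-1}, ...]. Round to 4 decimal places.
E[X_{t+1} \mid \mathcal F_t] = -5.4760

For an AR(p) model X_t = c + sum_i phi_i X_{t-i} + eps_t, the
one-step-ahead conditional mean is
  E[X_{t+1} | X_t, ...] = c + sum_i phi_i X_{t+1-i}.
Substitute known values:
  E[X_{t+1} | ...] = (0.662) * (-6) + (0.188) * (-8)
                   = -5.4760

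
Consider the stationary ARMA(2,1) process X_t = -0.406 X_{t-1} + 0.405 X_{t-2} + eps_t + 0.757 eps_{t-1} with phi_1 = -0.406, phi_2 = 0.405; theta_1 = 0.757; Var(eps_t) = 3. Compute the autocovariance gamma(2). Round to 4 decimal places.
\gamma(2) = 0.9235

Multiply the model equation by X_{t-k} and take expectations. With theta_0 = psi_0 = 1 and psi_j the MA(infinity) weights, this gives
  gamma(k) - sum_i phi_i gamma(k-i) = c_k,
  c_k = sigma^2 * sum_{j=k..q} theta_j psi_{j-k}   (c_k = 0 for k > q),
using gamma(-m) = gamma(m).
psi-weights needed (psi_j = theta_j + sum_i phi_i psi_{j-i}):
  psi_1 = theta_1 + phi_1 = 0.757 + (-0.406) = 0.351
Right-hand sides:
  c_0 = sigma^2 (1 + theta_1 psi_1) = 3 * (1 + (0.757)(0.351)) = 3 * 1.265707 = 3.797121
  c_1 = sigma^2 theta_1 = 3 * (0.757) = 2.271
  c_2 = 0
Equations for k = 0, 1, 2 (AR order 2, c_2 = 0):
  (E0) gamma(0) = phi_1 gamma(1) + phi_2 gamma(2) + c_0
  (E1) gamma(1) = phi_1 gamma(0) + phi_2 gamma(1) + c_1
  (E2) gamma(2) = phi_1 gamma(1) + phi_2 gamma(0)
From (E1): gamma(1) = A gamma(0) + B with
  A = phi_1 / (1 - phi_2) = -0.406 / 0.595 = -0.682353,   B = c_1 / (1 - phi_2) = 2.271 / 0.595 = 3.816807.
Insert (E2) into (E0): gamma(0) (1 - phi_2^2) = phi_1 (1 + phi_2) gamma(1) + c_0.
  phi_1 (1 + phi_2) = (-0.406)(1.405) = -0.57043,   1 - phi_2^2 = 0.835975.
Replace gamma(1) by A gamma(0) + B and collect gamma(0):
  gamma(0) [0.835975 - (-0.57043)(-0.682353)] = (-0.57043)(3.816807) + 3.797121
  gamma(0) * 0.44674 = 1.6199
  gamma(0) = 1.6199 / 0.44674 = 3.626043.
  gamma(1) = A gamma(0) + B = (-0.682353)(3.626043) + (3.816807) = 1.342566.
  gamma(2) = phi_1 gamma(1) + phi_2 gamma(0) = (-0.406)(1.342566) + (0.405)(3.626043) = 0.923466.
Therefore gamma(2) = 0.9235 (to 4 decimal places).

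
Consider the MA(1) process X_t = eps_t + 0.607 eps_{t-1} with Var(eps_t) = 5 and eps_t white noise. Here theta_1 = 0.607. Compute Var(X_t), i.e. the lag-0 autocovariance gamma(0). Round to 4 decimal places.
\gamma(0) = 6.8422

For an MA(q) process X_t = eps_t + sum_i theta_i eps_{t-i} with
Var(eps_t) = sigma^2, the variance is
  gamma(0) = sigma^2 * (1 + sum_i theta_i^2).
  sum_i theta_i^2 = (0.607)^2 = 0.368449.
  gamma(0) = 5 * (1 + 0.368449) = 5 * 1.368449 = 6.842245, which rounds to 6.8422.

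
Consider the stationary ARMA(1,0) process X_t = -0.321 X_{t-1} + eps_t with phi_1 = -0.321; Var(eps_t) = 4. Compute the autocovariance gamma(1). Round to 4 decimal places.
\gamma(1) = -1.4315

Multiply the model equation by X_{t-k} and take expectations. With theta_0 = psi_0 = 1 and psi_j the MA(infinity) weights, this gives
  gamma(k) - sum_i phi_i gamma(k-i) = c_k,
  c_k = sigma^2 * sum_{j=k..q} theta_j psi_{j-k}   (c_k = 0 for k > q),
using gamma(-m) = gamma(m).
Pure AR (q = 0): c_0 = sigma^2 = 4, c_k = 0 for k >= 1.
Equations for k = 0 and k = 1 (AR order 1):
  gamma(0) = phi_1 gamma(1) + c_0
  gamma(1) = phi_1 gamma(0) + c_1
Substituting the second into the first: gamma(0) (1 - phi_1^2) = c_0 + phi_1 c_1, so
  gamma(0) = c_0 / (1 - phi_1^2) = 4 / (1 - (-0.321)^2) = 4 / 0.896959 = 4.459513.
  gamma(1) = phi_1 gamma(0) = (-0.321)(4.459513) = -1.431504.
Therefore gamma(1) = -1.4315 (to 4 decimal places).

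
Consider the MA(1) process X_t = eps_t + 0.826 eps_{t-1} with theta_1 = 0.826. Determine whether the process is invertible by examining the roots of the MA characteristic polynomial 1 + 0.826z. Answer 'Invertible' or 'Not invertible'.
\text{Invertible}

The MA(q) characteristic polynomial is P(z) = 1 + 0.826z.
Invertibility requires all roots to lie outside the unit circle, i.e. |z| > 1 for every root.
This is linear in z: 1 + (0.826) z = 0  =>  z = -1/(0.826) = -1.210654,  |z| = 1.210654.
Moduli of all roots: 1.2107.
All moduli strictly greater than 1? Yes.
Verdict: Invertible.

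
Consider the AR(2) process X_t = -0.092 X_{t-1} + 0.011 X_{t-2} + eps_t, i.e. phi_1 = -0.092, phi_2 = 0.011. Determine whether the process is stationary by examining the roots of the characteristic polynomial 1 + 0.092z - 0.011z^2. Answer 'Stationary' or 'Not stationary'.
\text{Stationary}

The AR(p) characteristic polynomial is P(z) = 1 + 0.092z - 0.011z^2.
Stationarity requires all roots to lie outside the unit circle, i.e. |z| > 1 for every root.
Set 1 + (0.092) z + (-0.011) z^2 = 0, i.e. a z^2 + b z + c = 0 with a = -0.011, b = 0.092, c = 1.
Discriminant D = b^2 - 4ac = (0.092)^2 - 4*(-0.011)*1 = 0.008464 - (-0.044) = 0.052464.
D >= 0, so the roots are real: z = (-b +/- sqrt(D)) / (2a) = (-0.092 +/- 0.22905) / (-0.022).
  z_1 = (-0.092 + 0.22905) / (-0.022) = -6.2296,   |z_1| = 6.2296.
  z_2 = (-0.092 - 0.22905) / (-0.022) = 14.5932,   |z_2| = 14.5932.
Moduli of all roots: 6.2296, 14.5932.
All moduli strictly greater than 1? Yes.
Verdict: Stationary.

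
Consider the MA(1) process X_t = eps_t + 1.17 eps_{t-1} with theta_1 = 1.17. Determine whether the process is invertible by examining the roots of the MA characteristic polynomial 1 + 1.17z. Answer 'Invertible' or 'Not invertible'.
\text{Not invertible}

The MA(q) characteristic polynomial is P(z) = 1 + 1.17z.
Invertibility requires all roots to lie outside the unit circle, i.e. |z| > 1 for every root.
This is linear in z: 1 + (1.17) z = 0  =>  z = -1/(1.17) = -0.854701,  |z| = 0.854701.
Moduli of all roots: 0.8547.
All moduli strictly greater than 1? No.
Verdict: Not invertible.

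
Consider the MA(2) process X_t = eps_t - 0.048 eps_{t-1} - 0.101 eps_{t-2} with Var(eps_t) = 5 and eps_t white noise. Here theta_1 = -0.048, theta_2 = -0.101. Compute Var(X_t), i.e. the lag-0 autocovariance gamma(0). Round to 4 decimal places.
\gamma(0) = 5.0625

For an MA(q) process X_t = eps_t + sum_i theta_i eps_{t-i} with
Var(eps_t) = sigma^2, the variance is
  gamma(0) = sigma^2 * (1 + sum_i theta_i^2).
  sum_i theta_i^2 = (-0.048)^2 + (-0.101)^2 = 0.002304 + 0.010201 = 0.012505.
  gamma(0) = 5 * (1 + 0.012505) = 5 * 1.012505 = 5.062525, which rounds to 5.0625.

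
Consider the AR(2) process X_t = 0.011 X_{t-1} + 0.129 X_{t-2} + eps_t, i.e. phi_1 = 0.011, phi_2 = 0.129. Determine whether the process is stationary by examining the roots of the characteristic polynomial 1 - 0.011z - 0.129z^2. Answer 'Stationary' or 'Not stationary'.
\text{Stationary}

The AR(p) characteristic polynomial is P(z) = 1 - 0.011z - 0.129z^2.
Stationarity requires all roots to lie outside the unit circle, i.e. |z| > 1 for every root.
Set 1 + (-0.011) z + (-0.129) z^2 = 0, i.e. a z^2 + b z + c = 0 with a = -0.129, b = -0.011, c = 1.
Discriminant D = b^2 - 4ac = (-0.011)^2 - 4*(-0.129)*1 = 0.000121 - (-0.516) = 0.516121.
D >= 0, so the roots are real: z = (-b +/- sqrt(D)) / (2a) = (0.011 +/- 0.718416) / (-0.258).
  z_1 = (0.011 + 0.718416) / (-0.258) = -2.8272,   |z_1| = 2.8272.
  z_2 = (0.011 - 0.718416) / (-0.258) = 2.7419,   |z_2| = 2.7419.
Moduli of all roots: 2.8272, 2.7419.
All moduli strictly greater than 1? Yes.
Verdict: Stationary.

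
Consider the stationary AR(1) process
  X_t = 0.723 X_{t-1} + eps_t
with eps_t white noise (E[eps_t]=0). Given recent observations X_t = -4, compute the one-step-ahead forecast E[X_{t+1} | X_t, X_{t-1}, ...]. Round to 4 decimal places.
E[X_{t+1} \mid \mathcal F_t] = -2.8920

For an AR(p) model X_t = c + sum_i phi_i X_{t-i} + eps_t, the
one-step-ahead conditional mean is
  E[X_{t+1} | X_t, ...] = c + sum_i phi_i X_{t+1-i}.
Substitute known values:
  E[X_{t+1} | ...] = (0.723) * (-4)
                   = -2.8920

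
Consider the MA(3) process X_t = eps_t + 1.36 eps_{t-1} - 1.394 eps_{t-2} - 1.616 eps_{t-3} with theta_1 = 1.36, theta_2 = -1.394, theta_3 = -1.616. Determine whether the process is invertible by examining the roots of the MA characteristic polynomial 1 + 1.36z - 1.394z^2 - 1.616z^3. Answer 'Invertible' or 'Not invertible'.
\text{Not invertible}

The MA(q) characteristic polynomial is P(z) = 1 + 1.36z - 1.394z^2 - 1.616z^3.
Invertibility requires all roots to lie outside the unit circle, i.e. |z| > 1 for every root.
Degree 3: look for a simple real root z0 first, then factor out (1 - z/z0) and solve the remaining quadratic.
Testing z0 = -0.625: P(-0.625) = 1 + (1.36)(-0.625) + (-1.394)(-0.625)^2 + (-1.616)(-0.625)^3
  = 1 + (-0.85) + (-0.544531) + (0.394531) = 0.  So z_0 = -0.625 is a root, |z_0| = 0.625.
Divide out the factor (1 + 1.6 z) = (1 - z/z0) (since 1/z0 = -1.6):
  P(z) = (1 + 1.6 z)(1 + (-0.24) z + (-1.01) z^2)
  [check: z-coef -0.24 - (-1.6) = 1.36; z^2-coef -1.01 - (-1.6)(-0.24) = -1.394; z^3-coef -(-1.6)(-1.01) = -1.616.]
Remaining roots from the quadratic factor 1 + (-0.24) z + (-1.01) z^2:
  Set 1 + (-0.24) z + (-1.01) z^2 = 0, i.e. a z^2 + b z + c = 0 with a = -1.01, b = -0.24, c = 1.
  Discriminant D = b^2 - 4ac = (-0.24)^2 - 4*(-1.01)*1 = 0.0576 - (-4.04) = 4.0976.
  D >= 0, so the roots are real: z = (-b +/- sqrt(D)) / (2a) = (0.24 +/- 2.024253) / (-2.02).
    z_1 = (0.24 + 2.024253) / (-2.02) = -1.1209,   |z_1| = 1.1209.
    z_2 = (0.24 - 2.024253) / (-2.02) = 0.8833,   |z_2| = 0.8833.
Moduli of all roots: 0.6250, 1.1209, 0.8833.
All moduli strictly greater than 1? No.
Verdict: Not invertible.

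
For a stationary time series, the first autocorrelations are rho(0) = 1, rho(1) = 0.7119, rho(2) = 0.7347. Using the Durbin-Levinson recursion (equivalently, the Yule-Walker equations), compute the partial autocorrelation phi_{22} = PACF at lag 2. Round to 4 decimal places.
\phi_{22} = 0.4621

The PACF at lag k is phi_{kk}, the last component of the solution
to the Yule-Walker system G_k phi = r_k where
  (G_k)_{ij} = rho(|i - j|), (r_k)_i = rho(i), i,j = 1..k.
Equivalently, Durbin-Levinson gives phi_{kk} iteratively:
  phi_{11} = rho(1)
  phi_{kk} = [rho(k) - sum_{j=1..k-1} phi_{k-1,j} rho(k-j)]
            / [1 - sum_{j=1..k-1} phi_{k-1,j} rho(j)],
  phi_{k,j} = phi_{k-1,j} - phi_{kk} phi_{k-1,k-j},  j = 1..k-1.
Step k = 1:
  phi_11 = rho(1) = 0.7119.
Step k = 2:
  phi_22 = [rho(2) - phi_11 rho(1)] / [1 - phi_11 rho(1)] = [0.7347 - (0.7119)(0.7119)] / [1 - (0.7119)(0.7119)]
         = 0.22789839 / 0.49319839 = 0.4621.
Therefore phi_{22} = 0.4621.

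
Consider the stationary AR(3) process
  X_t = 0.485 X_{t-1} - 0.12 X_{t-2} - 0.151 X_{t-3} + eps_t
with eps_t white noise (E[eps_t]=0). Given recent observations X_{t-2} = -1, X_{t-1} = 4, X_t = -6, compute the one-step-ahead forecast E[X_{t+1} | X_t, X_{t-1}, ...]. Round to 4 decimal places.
E[X_{t+1} \mid \mathcal F_t] = -3.2390

For an AR(p) model X_t = c + sum_i phi_i X_{t-i} + eps_t, the
one-step-ahead conditional mean is
  E[X_{t+1} | X_t, ...] = c + sum_i phi_i X_{t+1-i}.
Substitute known values:
  E[X_{t+1} | ...] = (0.485) * (-6) + (-0.12) * (4) + (-0.151) * (-1)
                   = -3.2390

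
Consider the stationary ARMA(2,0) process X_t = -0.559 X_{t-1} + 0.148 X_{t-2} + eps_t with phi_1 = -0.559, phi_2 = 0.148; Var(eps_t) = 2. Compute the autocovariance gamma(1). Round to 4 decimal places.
\gamma(1) = -2.3556

Multiply the model equation by X_{t-k} and take expectations. With theta_0 = psi_0 = 1 and psi_j the MA(infinity) weights, this gives
  gamma(k) - sum_i phi_i gamma(k-i) = c_k,
  c_k = sigma^2 * sum_{j=k..q} theta_j psi_{j-k}   (c_k = 0 for k > q),
using gamma(-m) = gamma(m).
Pure AR (q = 0): c_0 = sigma^2 = 2, c_k = 0 for k >= 1.
Equations for k = 0, 1, 2 (AR order 2, c_2 = 0):
  (E0) gamma(0) = phi_1 gamma(1) + phi_2 gamma(2) + c_0
  (E1) gamma(1) = phi_1 gamma(0) + phi_2 gamma(1) + c_1
  (E2) gamma(2) = phi_1 gamma(1) + phi_2 gamma(0)
From (E1): gamma(1) = A gamma(0) + B with
  A = phi_1 / (1 - phi_2) = -0.559 / 0.852 = -0.656103,   B = c_1 / (1 - phi_2) = 0 / 0.852 = 0.
Insert (E2) into (E0): gamma(0) (1 - phi_2^2) = phi_1 (1 + phi_2) gamma(1) + c_0.
  phi_1 (1 + phi_2) = (-0.559)(1.148) = -0.641732,   1 - phi_2^2 = 0.978096.
Replace gamma(1) by A gamma(0) + B and collect gamma(0):
  gamma(0) [0.978096 - (-0.641732)(-0.656103)] = c_0 = 2
  gamma(0) * 0.557054 = 2
  gamma(0) = 2 / 0.557054 = 3.590319.
  gamma(1) = A gamma(0) = (-0.656103)(3.590319) = -2.35562.
Therefore gamma(1) = -2.3556 (to 4 decimal places).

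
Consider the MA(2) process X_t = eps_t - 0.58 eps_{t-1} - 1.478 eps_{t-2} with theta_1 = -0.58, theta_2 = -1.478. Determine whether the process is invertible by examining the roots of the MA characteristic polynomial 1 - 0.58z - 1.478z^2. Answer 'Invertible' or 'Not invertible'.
\text{Not invertible}

The MA(q) characteristic polynomial is P(z) = 1 - 0.58z - 1.478z^2.
Invertibility requires all roots to lie outside the unit circle, i.e. |z| > 1 for every root.
Set 1 + (-0.58) z + (-1.478) z^2 = 0, i.e. a z^2 + b z + c = 0 with a = -1.478, b = -0.58, c = 1.
Discriminant D = b^2 - 4ac = (-0.58)^2 - 4*(-1.478)*1 = 0.3364 - (-5.912) = 6.2484.
D >= 0, so the roots are real: z = (-b +/- sqrt(D)) / (2a) = (0.58 +/- 2.49968) / (-2.956).
  z_1 = (0.58 + 2.49968) / (-2.956) = -1.0418,   |z_1| = 1.0418.
  z_2 = (0.58 - 2.49968) / (-2.956) = 0.6494,   |z_2| = 0.6494.
Moduli of all roots: 1.0418, 0.6494.
All moduli strictly greater than 1? No.
Verdict: Not invertible.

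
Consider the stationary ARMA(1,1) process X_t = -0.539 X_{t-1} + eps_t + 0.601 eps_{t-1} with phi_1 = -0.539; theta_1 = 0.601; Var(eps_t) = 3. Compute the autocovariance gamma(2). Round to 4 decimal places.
\gamma(2) = -0.0955

Multiply the model equation by X_{t-k} and take expectations. With theta_0 = psi_0 = 1 and psi_j the MA(infinity) weights, this gives
  gamma(k) - sum_i phi_i gamma(k-i) = c_k,
  c_k = sigma^2 * sum_{j=k..q} theta_j psi_{j-k}   (c_k = 0 for k > q),
using gamma(-m) = gamma(m).
psi-weights needed (psi_j = theta_j + sum_i phi_i psi_{j-i}):
  psi_1 = theta_1 + phi_1 = 0.601 + (-0.539) = 0.062
Right-hand sides:
  c_0 = sigma^2 (1 + theta_1 psi_1) = 3 * (1 + (0.601)(0.062)) = 3 * 1.037262 = 3.111786
  c_1 = sigma^2 theta_1 = 3 * (0.601) = 1.803
  c_2 = 0
Equations for k = 0 and k = 1 (AR order 1):
  gamma(0) = phi_1 gamma(1) + c_0
  gamma(1) = phi_1 gamma(0) + c_1
Substituting the second into the first: gamma(0) (1 - phi_1^2) = c_0 + phi_1 c_1, so
  gamma(0) = (c_0 + phi_1 c_1) / (1 - phi_1^2) = (3.111786 + (-0.539)(1.803)) / (1 - (-0.539)^2) = 2.139969 / 0.709479 = 3.016254.
  gamma(1) = phi_1 gamma(0) + c_1 = (-0.539)(3.016254) + (1.803) = 0.177239.
For k = 2 (> q): gamma(2) = phi_1 gamma(1) = (-0.539)(0.177239) = -0.095532.
Therefore gamma(2) = -0.0955 (to 4 decimal places).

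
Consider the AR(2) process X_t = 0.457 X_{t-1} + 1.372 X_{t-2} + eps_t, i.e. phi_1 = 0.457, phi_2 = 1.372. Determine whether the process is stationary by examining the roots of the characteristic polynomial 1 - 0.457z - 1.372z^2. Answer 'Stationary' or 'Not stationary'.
\text{Not stationary}

The AR(p) characteristic polynomial is P(z) = 1 - 0.457z - 1.372z^2.
Stationarity requires all roots to lie outside the unit circle, i.e. |z| > 1 for every root.
Set 1 + (-0.457) z + (-1.372) z^2 = 0, i.e. a z^2 + b z + c = 0 with a = -1.372, b = -0.457, c = 1.
Discriminant D = b^2 - 4ac = (-0.457)^2 - 4*(-1.372)*1 = 0.208849 - (-5.488) = 5.696849.
D >= 0, so the roots are real: z = (-b +/- sqrt(D)) / (2a) = (0.457 +/- 2.386807) / (-2.744).
  z_1 = (0.457 + 2.386807) / (-2.744) = -1.0364,   |z_1| = 1.0364.
  z_2 = (0.457 - 2.386807) / (-2.744) = 0.7033,   |z_2| = 0.7033.
Moduli of all roots: 1.0364, 0.7033.
All moduli strictly greater than 1? No.
Verdict: Not stationary.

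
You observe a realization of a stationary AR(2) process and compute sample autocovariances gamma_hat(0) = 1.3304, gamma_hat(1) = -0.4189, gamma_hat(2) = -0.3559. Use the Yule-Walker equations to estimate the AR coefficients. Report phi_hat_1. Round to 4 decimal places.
\hat\phi_{1} = -0.4430

The Yule-Walker equations for an AR(p) process read, in matrix form,
  Gamma_p phi = r_p,   with   (Gamma_p)_{ij} = gamma(|i - j|),
                       (r_p)_i = gamma(i),   i,j = 1..p.
Substitute the sample gammas (Toeplitz matrix and right-hand side of size 2):
  Gamma_p = [[1.3304, -0.4189], [-0.4189, 1.3304]]
  r_p     = [-0.4189, -0.3559]
Written out:
  1.3304 phi_1 - 0.4189 phi_2 = -0.4189
  -0.4189 phi_1 + 1.3304 phi_2 = -0.3559
Solve by Cramer's rule:
  det = gamma(0)^2 - gamma(1)^2 = (1.3304)^2 - (-0.4189)^2 = 1.76996416 - 0.17547721 = 1.59448695
  phi_hat_1 = [gamma(1) gamma(0) - gamma(1) gamma(2)] / det = [(-0.4189)(1.3304) - (-0.4189)(-0.3559)] / 1.59448695 = -0.70639107 / 1.59448695 = -0.443
  phi_hat_2 = [gamma(0) gamma(2) - gamma(1)^2] / det = [(1.3304)(-0.3559) - (-0.4189)^2] / 1.59448695 = -0.64896657 / 1.59448695 = -0.407
So phi_hat = [-0.4430, -0.4070].
Therefore phi_hat_1 = -0.4430.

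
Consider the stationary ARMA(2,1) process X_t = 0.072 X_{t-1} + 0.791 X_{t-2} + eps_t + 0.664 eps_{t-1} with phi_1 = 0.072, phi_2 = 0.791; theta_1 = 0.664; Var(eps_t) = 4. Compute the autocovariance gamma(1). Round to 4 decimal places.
\gamma(1) = 20.6378

Multiply the model equation by X_{t-k} and take expectations. With theta_0 = psi_0 = 1 and psi_j the MA(infinity) weights, this gives
  gamma(k) - sum_i phi_i gamma(k-i) = c_k,
  c_k = sigma^2 * sum_{j=k..q} theta_j psi_{j-k}   (c_k = 0 for k > q),
using gamma(-m) = gamma(m).
psi-weights needed (psi_j = theta_j + sum_i phi_i psi_{j-i}):
  psi_1 = theta_1 + phi_1 = 0.664 + (0.072) = 0.736
Right-hand sides:
  c_0 = sigma^2 (1 + theta_1 psi_1) = 4 * (1 + (0.664)(0.736)) = 4 * 1.488704 = 5.954816
  c_1 = sigma^2 theta_1 = 4 * (0.664) = 2.656
  c_2 = 0
Equations for k = 0, 1, 2 (AR order 2, c_2 = 0):
  (E0) gamma(0) = phi_1 gamma(1) + phi_2 gamma(2) + c_0
  (E1) gamma(1) = phi_1 gamma(0) + phi_2 gamma(1) + c_1
  (E2) gamma(2) = phi_1 gamma(1) + phi_2 gamma(0)
From (E1): gamma(1) = A gamma(0) + B with
  A = phi_1 / (1 - phi_2) = 0.072 / 0.209 = 0.344498,   B = c_1 / (1 - phi_2) = 2.656 / 0.209 = 12.708134.
Insert (E2) into (E0): gamma(0) (1 - phi_2^2) = phi_1 (1 + phi_2) gamma(1) + c_0.
  phi_1 (1 + phi_2) = (0.072)(1.791) = 0.128952,   1 - phi_2^2 = 0.374319.
Replace gamma(1) by A gamma(0) + B and collect gamma(0):
  gamma(0) [0.374319 - (0.128952)(0.344498)] = (0.128952)(12.708134) + 5.954816
  gamma(0) * 0.329895 = 7.593555
  gamma(0) = 7.593555 / 0.329895 = 23.018074.
  gamma(1) = A gamma(0) + B = (0.344498)(23.018074) + (12.708134) = 20.637805.
Therefore gamma(1) = 20.6378 (to 4 decimal places).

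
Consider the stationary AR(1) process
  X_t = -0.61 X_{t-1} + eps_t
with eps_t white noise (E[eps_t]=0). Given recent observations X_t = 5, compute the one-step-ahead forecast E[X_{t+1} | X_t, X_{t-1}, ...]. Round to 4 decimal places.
E[X_{t+1} \mid \mathcal F_t] = -3.0500

For an AR(p) model X_t = c + sum_i phi_i X_{t-i} + eps_t, the
one-step-ahead conditional mean is
  E[X_{t+1} | X_t, ...] = c + sum_i phi_i X_{t+1-i}.
Substitute known values:
  E[X_{t+1} | ...] = (-0.61) * (5)
                   = -3.0500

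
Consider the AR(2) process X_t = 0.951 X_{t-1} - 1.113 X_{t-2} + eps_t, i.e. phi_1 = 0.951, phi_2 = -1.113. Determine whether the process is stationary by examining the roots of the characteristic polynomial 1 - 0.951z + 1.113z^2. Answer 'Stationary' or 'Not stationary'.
\text{Not stationary}

The AR(p) characteristic polynomial is P(z) = 1 - 0.951z + 1.113z^2.
Stationarity requires all roots to lie outside the unit circle, i.e. |z| > 1 for every root.
Set 1 + (-0.951) z + (1.113) z^2 = 0, i.e. a z^2 + b z + c = 0 with a = 1.113, b = -0.951, c = 1.
Discriminant D = b^2 - 4ac = (-0.951)^2 - 4*(1.113)*1 = 0.904401 - (4.452) = -3.547599.
D < 0, so the roots are the complex-conjugate pair z = (-b +/- i sqrt(-D)) / (2a) = 0.4272 +/- 0.8461i.
For a conjugate pair |z|^2 = z * conj(z) = (product of roots) = c/a = 1/(1.113) = 0.898473, so |z| = sqrt(0.898473) = 0.9479 for both roots.
Moduli of all roots: 0.9479, 0.9479.
All moduli strictly greater than 1? No.
Verdict: Not stationary.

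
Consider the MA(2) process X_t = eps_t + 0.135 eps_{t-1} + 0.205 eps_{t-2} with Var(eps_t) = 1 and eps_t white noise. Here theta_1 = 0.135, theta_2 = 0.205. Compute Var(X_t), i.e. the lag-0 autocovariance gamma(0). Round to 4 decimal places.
\gamma(0) = 1.0603

For an MA(q) process X_t = eps_t + sum_i theta_i eps_{t-i} with
Var(eps_t) = sigma^2, the variance is
  gamma(0) = sigma^2 * (1 + sum_i theta_i^2).
  sum_i theta_i^2 = (0.135)^2 + (0.205)^2 = 0.018225 + 0.042025 = 0.06025.
  gamma(0) = 1 * (1 + 0.06025) = 1 * 1.06025 = 1.06025, which rounds to 1.0603.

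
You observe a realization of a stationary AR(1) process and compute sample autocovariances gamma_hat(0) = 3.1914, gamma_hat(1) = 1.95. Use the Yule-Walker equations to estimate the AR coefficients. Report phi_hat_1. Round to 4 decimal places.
\hat\phi_{1} = 0.6110

The Yule-Walker equations for an AR(p) process read, in matrix form,
  Gamma_p phi = r_p,   with   (Gamma_p)_{ij} = gamma(|i - j|),
                       (r_p)_i = gamma(i),   i,j = 1..p.
Substitute the sample gammas (Toeplitz matrix and right-hand side of size 1):
  Gamma_p = [[3.1914]]
  r_p     = [1.95]
With p = 1 this is the single equation gamma(0) phi_1 = gamma(1):
  phi_hat_1 = gamma(1) / gamma(0) = 1.95 / 3.1914 = 0.6110.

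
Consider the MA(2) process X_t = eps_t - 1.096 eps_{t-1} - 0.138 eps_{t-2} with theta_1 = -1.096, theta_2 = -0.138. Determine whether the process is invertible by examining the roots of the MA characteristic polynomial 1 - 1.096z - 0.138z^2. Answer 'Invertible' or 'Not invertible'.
\text{Not invertible}

The MA(q) characteristic polynomial is P(z) = 1 - 1.096z - 0.138z^2.
Invertibility requires all roots to lie outside the unit circle, i.e. |z| > 1 for every root.
Set 1 + (-1.096) z + (-0.138) z^2 = 0, i.e. a z^2 + b z + c = 0 with a = -0.138, b = -1.096, c = 1.
Discriminant D = b^2 - 4ac = (-1.096)^2 - 4*(-0.138)*1 = 1.201216 - (-0.552) = 1.753216.
D >= 0, so the roots are real: z = (-b +/- sqrt(D)) / (2a) = (1.096 +/- 1.324091) / (-0.276).
  z_1 = (1.096 + 1.324091) / (-0.276) = -8.7684,   |z_1| = 8.7684.
  z_2 = (1.096 - 1.324091) / (-0.276) = 0.8264,   |z_2| = 0.8264.
Moduli of all roots: 8.7684, 0.8264.
All moduli strictly greater than 1? No.
Verdict: Not invertible.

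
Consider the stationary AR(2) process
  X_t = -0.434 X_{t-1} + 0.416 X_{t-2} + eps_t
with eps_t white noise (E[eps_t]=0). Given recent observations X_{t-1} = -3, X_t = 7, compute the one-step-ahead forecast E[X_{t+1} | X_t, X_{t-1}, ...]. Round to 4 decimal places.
E[X_{t+1} \mid \mathcal F_t] = -4.2860

For an AR(p) model X_t = c + sum_i phi_i X_{t-i} + eps_t, the
one-step-ahead conditional mean is
  E[X_{t+1} | X_t, ...] = c + sum_i phi_i X_{t+1-i}.
Substitute known values:
  E[X_{t+1} | ...] = (-0.434) * (7) + (0.416) * (-3)
                   = -4.2860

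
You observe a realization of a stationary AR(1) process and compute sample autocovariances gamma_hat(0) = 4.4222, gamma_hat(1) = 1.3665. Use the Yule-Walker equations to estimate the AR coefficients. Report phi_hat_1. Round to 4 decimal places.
\hat\phi_{1} = 0.3090

The Yule-Walker equations for an AR(p) process read, in matrix form,
  Gamma_p phi = r_p,   with   (Gamma_p)_{ij} = gamma(|i - j|),
                       (r_p)_i = gamma(i),   i,j = 1..p.
Substitute the sample gammas (Toeplitz matrix and right-hand side of size 1):
  Gamma_p = [[4.4222]]
  r_p     = [1.3665]
With p = 1 this is the single equation gamma(0) phi_1 = gamma(1):
  phi_hat_1 = gamma(1) / gamma(0) = 1.3665 / 4.4222 = 0.3090.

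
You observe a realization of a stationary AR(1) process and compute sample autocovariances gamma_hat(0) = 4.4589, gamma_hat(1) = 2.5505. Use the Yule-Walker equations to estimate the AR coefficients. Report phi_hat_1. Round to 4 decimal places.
\hat\phi_{1} = 0.5720

The Yule-Walker equations for an AR(p) process read, in matrix form,
  Gamma_p phi = r_p,   with   (Gamma_p)_{ij} = gamma(|i - j|),
                       (r_p)_i = gamma(i),   i,j = 1..p.
Substitute the sample gammas (Toeplitz matrix and right-hand side of size 1):
  Gamma_p = [[4.4589]]
  r_p     = [2.5505]
With p = 1 this is the single equation gamma(0) phi_1 = gamma(1):
  phi_hat_1 = gamma(1) / gamma(0) = 2.5505 / 4.4589 = 0.5720.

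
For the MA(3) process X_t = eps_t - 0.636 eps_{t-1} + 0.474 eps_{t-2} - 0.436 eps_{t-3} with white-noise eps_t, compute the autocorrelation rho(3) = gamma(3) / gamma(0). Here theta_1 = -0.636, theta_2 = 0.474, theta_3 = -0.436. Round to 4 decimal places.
\rho(3) = -0.2397

For an MA(q) process with theta_0 = 1, the autocovariance is
  gamma(k) = sigma^2 * sum_{i=0..q-k} theta_i * theta_{i+k},
and rho(k) = gamma(k) / gamma(0). Sigma^2 cancels.
  numerator   = (1)*(-0.436) = -0.436.
  denominator = (1)^2 + (-0.636)^2 + (0.474)^2 + (-0.436)^2 = 1.819268.
  rho(3) = -0.436 / 1.819268 = -0.2397.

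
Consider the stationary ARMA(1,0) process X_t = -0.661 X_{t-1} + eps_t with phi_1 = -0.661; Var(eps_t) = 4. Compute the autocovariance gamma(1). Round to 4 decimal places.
\gamma(1) = -4.6956

Multiply the model equation by X_{t-k} and take expectations. With theta_0 = psi_0 = 1 and psi_j the MA(infinity) weights, this gives
  gamma(k) - sum_i phi_i gamma(k-i) = c_k,
  c_k = sigma^2 * sum_{j=k..q} theta_j psi_{j-k}   (c_k = 0 for k > q),
using gamma(-m) = gamma(m).
Pure AR (q = 0): c_0 = sigma^2 = 4, c_k = 0 for k >= 1.
Equations for k = 0 and k = 1 (AR order 1):
  gamma(0) = phi_1 gamma(1) + c_0
  gamma(1) = phi_1 gamma(0) + c_1
Substituting the second into the first: gamma(0) (1 - phi_1^2) = c_0 + phi_1 c_1, so
  gamma(0) = c_0 / (1 - phi_1^2) = 4 / (1 - (-0.661)^2) = 4 / 0.563079 = 7.103799.
  gamma(1) = phi_1 gamma(0) = (-0.661)(7.103799) = -4.695611.
Therefore gamma(1) = -4.6956 (to 4 decimal places).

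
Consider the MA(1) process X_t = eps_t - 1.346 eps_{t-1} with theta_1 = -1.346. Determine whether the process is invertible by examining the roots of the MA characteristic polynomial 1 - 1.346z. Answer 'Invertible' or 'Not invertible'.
\text{Not invertible}

The MA(q) characteristic polynomial is P(z) = 1 - 1.346z.
Invertibility requires all roots to lie outside the unit circle, i.e. |z| > 1 for every root.
This is linear in z: 1 + (-1.346) z = 0  =>  z = -1/(-1.346) = 0.742942,  |z| = 0.742942.
Moduli of all roots: 0.7429.
All moduli strictly greater than 1? No.
Verdict: Not invertible.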